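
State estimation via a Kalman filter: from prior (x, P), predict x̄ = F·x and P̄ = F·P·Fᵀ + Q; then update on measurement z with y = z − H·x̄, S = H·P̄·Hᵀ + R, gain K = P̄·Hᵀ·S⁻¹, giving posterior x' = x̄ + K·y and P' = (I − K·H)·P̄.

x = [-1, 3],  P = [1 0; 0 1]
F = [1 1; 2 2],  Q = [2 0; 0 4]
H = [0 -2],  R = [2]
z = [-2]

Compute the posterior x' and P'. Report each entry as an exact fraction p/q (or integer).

x' = [26/25, 28/25]
P' = [68/25 4/25; 4/25 12/25]

x̄ = F·x = [2, 4]
P̄ = F·P·Fᵀ + Q = [4 4; 4 12]
y = z − H·x̄ = [6]
S = H·P̄·Hᵀ + R = [50]
K = P̄·Hᵀ·S⁻¹ = [-4/25; -12/25]
x' = x̄ + K·y = [26/25, 28/25]
P' = (I − K·H)·P̄ = [68/25 4/25; 4/25 12/25]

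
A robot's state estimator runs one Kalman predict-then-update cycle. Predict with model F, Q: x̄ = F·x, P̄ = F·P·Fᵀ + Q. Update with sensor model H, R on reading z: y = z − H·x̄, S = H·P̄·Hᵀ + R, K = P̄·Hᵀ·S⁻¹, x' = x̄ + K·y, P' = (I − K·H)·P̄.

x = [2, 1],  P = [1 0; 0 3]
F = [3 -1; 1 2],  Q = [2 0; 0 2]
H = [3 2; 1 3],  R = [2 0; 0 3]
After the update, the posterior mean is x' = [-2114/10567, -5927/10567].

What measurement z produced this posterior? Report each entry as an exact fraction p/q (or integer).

x̄ = F·x = [5, 4]
P̄ = F·P·Fᵀ + Q = [14 -3; -3 15]
S = H·P̄·Hᵀ + R = [152 99; 99 134]
K = P̄·Hᵀ·S⁻¹ = [4329/10567 -2804/10567; -1344/10567 4305/10567]
x' − x̄ = [-54949/10567, -48195/10567] = K·y
y = (KᵀK)⁻¹·Kᵀ·(x' − x̄) = [-25, -19]
z = y + H·x̄ = [-25, -19] + [23, 17] = [-2, -2]

z = [-2, -2]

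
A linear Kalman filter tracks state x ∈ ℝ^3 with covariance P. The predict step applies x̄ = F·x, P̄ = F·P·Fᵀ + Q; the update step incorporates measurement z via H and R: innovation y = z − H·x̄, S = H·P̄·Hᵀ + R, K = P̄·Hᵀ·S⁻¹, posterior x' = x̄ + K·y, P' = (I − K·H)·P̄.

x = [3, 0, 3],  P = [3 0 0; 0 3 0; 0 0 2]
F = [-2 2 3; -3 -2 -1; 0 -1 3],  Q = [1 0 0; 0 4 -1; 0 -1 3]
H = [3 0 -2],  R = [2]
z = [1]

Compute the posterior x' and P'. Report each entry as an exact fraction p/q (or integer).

x̄ = F·x = [3, -12, 9]
P̄ = F·P·Fᵀ + Q = [43 0 12; 0 45 -1; 12 -1 24]
y = z − H·x̄ = [10]
S = H·P̄·Hᵀ + R = [341]
K = P̄·Hᵀ·S⁻¹ = [105/341; 2/341; -12/341]
x' = x̄ + K·y = [2073/341, -4072/341, 2949/341]
P' = (I − K·H)·P̄ = [3638/341 -210/341 5352/341; -210/341 15341/341 -317/341; 5352/341 -317/341 8040/341]

x' = [2073/341, -4072/341, 2949/341]
P' = [3638/341 -210/341 5352/341; -210/341 15341/341 -317/341; 5352/341 -317/341 8040/341]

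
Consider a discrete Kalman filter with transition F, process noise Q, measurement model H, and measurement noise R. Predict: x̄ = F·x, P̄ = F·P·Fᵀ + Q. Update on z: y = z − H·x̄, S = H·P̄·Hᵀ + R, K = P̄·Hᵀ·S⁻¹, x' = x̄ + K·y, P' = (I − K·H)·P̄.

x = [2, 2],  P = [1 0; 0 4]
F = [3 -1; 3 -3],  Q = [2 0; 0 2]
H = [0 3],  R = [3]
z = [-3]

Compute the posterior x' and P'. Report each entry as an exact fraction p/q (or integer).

x̄ = F·x = [4, 0]
P̄ = F·P·Fᵀ + Q = [15 21; 21 47]
y = z − H·x̄ = [-3]
S = H·P̄·Hᵀ + R = [426]
K = P̄·Hᵀ·S⁻¹ = [21/142; 47/142]
x' = x̄ + K·y = [505/142, -141/142]
P' = (I − K·H)·P̄ = [807/142 21/142; 21/142 47/142]

x' = [505/142, -141/142]
P' = [807/142 21/142; 21/142 47/142]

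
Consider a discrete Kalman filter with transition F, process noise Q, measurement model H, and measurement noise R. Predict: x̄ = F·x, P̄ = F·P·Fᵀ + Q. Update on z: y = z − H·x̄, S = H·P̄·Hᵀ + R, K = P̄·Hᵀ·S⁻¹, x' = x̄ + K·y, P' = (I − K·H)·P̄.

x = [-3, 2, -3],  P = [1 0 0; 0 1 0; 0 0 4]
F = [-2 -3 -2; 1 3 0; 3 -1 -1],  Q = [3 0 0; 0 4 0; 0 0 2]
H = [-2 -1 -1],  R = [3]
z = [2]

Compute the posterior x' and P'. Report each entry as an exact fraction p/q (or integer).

x' = [300/137, 483/137, -1330/137]
P' = [1020/137 -1043/137 -823/137; -1043/137 1854/137 208/137; -823/137 208/137 1516/137]

x̄ = F·x = [6, 3, -8]
P̄ = F·P·Fᵀ + Q = [32 -11 5; -11 14 0; 5 0 16]
y = z − H·x̄ = [9]
S = H·P̄·Hᵀ + R = [137]
K = P̄·Hᵀ·S⁻¹ = [-58/137; 8/137; -26/137]
x' = x̄ + K·y = [300/137, 483/137, -1330/137]
P' = (I − K·H)·P̄ = [1020/137 -1043/137 -823/137; -1043/137 1854/137 208/137; -823/137 208/137 1516/137]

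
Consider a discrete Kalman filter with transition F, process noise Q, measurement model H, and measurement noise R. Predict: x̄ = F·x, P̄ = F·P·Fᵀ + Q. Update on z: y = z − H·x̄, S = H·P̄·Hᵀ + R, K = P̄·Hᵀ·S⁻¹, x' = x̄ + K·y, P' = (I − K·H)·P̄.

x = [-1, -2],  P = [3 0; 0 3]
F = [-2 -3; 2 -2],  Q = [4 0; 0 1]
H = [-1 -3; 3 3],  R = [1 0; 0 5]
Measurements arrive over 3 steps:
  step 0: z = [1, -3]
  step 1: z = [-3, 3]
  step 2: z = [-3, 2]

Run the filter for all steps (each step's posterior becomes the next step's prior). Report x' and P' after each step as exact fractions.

step 0: x' = [-28870/39649, -4654/39649], P' = [56321/39649 -24906/39649; -24906/39649 14671/39649]
step 1: x' = [48705334/123373001, 100365002/123373001], P' = [145233429/123373001 -64503094/123373001; -64503094/123373001 39986079/123373001]
step 2: x' = [-345981837403/327031790849, 454308114419/327031790849], P' = [382520633221/327031790849 -169601973806/327031790849; -169601973806/327031790849 105217498071/327031790849]

step 0: x̄ = F·x = [8, 2]
step 0: P̄ = F·P·Fᵀ + Q = [43 6; 6 25]
step 0: y = z − H·x̄ = [15, -33]
step 0: S = H·P̄·Hᵀ + R = [305 -426; -426 725]
step 0: K = P̄·Hᵀ·S⁻¹ = [18397/39649 18849/39649; -19107/39649 -6141/39649]
step 0: x' = x̄ + K·y = [-28870/39649, -4654/39649]
step 0: P' = (I − K·H)·P̄ = [56321/39649 -24906/39649; -24906/39649 14671/39649]
step 1: x̄ = F·x = [71702/39649, -48432/39649]
step 1: P̄ = F·P·Fᵀ + Q = [217047/39649 -87446/39649; -87446/39649 522865/39649]
step 1: y = z − H·x̄ = [-6211/1279, 49137/39649]
step 1: S = H·P̄·Hᵀ + R = [143155/1279 -138954/1279; -138954/1279 5283425/39649]
step 1: K = P̄·Hᵀ·S⁻¹ = [48275853/123373001 48438201/123373001; -55455143/123373001 -14710209/123373001]
step 1: x' = x̄ + K·y = [48705334/123373001, 100365002/123373001]
step 1: P' = (I − K·H)·P̄ = [145233429/123373001 -64503094/123373001; -64503094/123373001 39986079/123373001]
step 2: x̄ = F·x = [-398505674/123373001, -103319336/123373001]
step 2: P̄ = F·P·Fᵀ + Q = [660263303/123373001 -212011054/123373001; -212011054/123373001 1380275785/123373001]
step 2: y = z − H·x̄ = [-1078582685/123373001, 1752221032/123373001]
step 2: S = H·P̄·Hᵀ + R = [11934052045/123373001 -11859139326/123373001; -11859139326/123373001 15165517825/123373001]
step 2: K = P̄·Hᵀ·S⁻¹ = [126285288197/327031790849 127751195649/327031790849; -146050520407/327031790849 -38630685441/327031790849]
step 2: x' = x̄ + K·y = [-345981837403/327031790849, 454308114419/327031790849]
step 2: P' = (I − K·H)·P̄ = [382520633221/327031790849 -169601973806/327031790849; -169601973806/327031790849 105217498071/327031790849]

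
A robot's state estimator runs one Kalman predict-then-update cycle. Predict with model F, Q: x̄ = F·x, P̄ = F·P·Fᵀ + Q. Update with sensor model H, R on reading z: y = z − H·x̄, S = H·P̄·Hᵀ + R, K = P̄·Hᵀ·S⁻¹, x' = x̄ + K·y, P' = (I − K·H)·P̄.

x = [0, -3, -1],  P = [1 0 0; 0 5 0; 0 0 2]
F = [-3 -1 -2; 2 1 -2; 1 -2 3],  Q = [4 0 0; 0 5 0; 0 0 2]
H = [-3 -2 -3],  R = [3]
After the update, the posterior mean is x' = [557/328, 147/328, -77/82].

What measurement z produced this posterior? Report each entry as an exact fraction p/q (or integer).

z = [-3]

x̄ = F·x = [5, -1, 3]
P̄ = F·P·Fᵀ + Q = [26 -3 -5; -3 22 -20; -5 -20 41]
S = H·P̄·Hᵀ + R = [328]
K = P̄·Hᵀ·S⁻¹ = [-57/328; 25/328; -17/82]
x' − x̄ = [-1083/328, 475/328, -323/82] = K·y
y = (KᵀK)⁻¹·Kᵀ·(x' − x̄) = [19]
z = y + H·x̄ = [19] + [-22] = [-3]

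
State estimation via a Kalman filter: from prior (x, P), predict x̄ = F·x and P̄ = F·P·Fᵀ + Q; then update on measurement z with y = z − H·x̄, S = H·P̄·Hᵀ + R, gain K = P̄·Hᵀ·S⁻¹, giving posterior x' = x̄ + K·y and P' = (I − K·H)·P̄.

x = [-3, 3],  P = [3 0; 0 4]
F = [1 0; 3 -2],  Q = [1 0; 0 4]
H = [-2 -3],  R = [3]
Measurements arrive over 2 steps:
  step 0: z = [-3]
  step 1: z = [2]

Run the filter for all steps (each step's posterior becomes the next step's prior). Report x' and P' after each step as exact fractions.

step 0: x' = [24/55, 168/275], P' = [39/22 -123/110; -123/110 569/550]
step 1: x' = [57530/243289, -198822/243289], P' = [236910/243289 -142425/243289; -142425/243289 165153/243289]

step 0: x̄ = F·x = [-3, -15]
step 0: P̄ = F·P·Fᵀ + Q = [4 9; 9 47]
step 0: y = z − H·x̄ = [-54]
step 0: S = H·P̄·Hᵀ + R = [550]
step 0: K = P̄·Hᵀ·S⁻¹ = [-7/110; -159/550]
step 0: x' = x̄ + K·y = [24/55, 168/275]
step 0: P' = (I − K·H)·P̄ = [39/22 -123/110; -123/110 569/550]
step 1: x̄ = F·x = [24/55, 24/275]
step 1: P̄ = F·P·Fᵀ + Q = [61/22 831/110; 831/110 20631/550]
step 1: y = z − H·x̄ = [862/275]
step 1: S = H·P̄·Hᵀ + R = [243289/550]
step 1: K = P̄·Hᵀ·S⁻¹ = [-15515/243289; -70203/243289]
step 1: x' = x̄ + K·y = [57530/243289, -198822/243289]
step 1: P' = (I − K·H)·P̄ = [236910/243289 -142425/243289; -142425/243289 165153/243289]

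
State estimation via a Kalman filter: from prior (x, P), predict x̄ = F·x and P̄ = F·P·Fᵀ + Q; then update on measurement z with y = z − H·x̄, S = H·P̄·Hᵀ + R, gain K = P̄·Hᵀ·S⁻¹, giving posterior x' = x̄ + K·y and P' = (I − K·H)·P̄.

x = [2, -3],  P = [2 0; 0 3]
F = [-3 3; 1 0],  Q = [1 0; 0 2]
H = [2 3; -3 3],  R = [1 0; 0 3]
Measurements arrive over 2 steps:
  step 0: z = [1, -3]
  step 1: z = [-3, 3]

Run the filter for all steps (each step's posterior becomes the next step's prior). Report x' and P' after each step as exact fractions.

step 0: x̄ = F·x = [-15, 2]
step 0: P̄ = F·P·Fᵀ + Q = [46 -6; -6 4]
step 0: y = z − H·x̄ = [25, -54]
step 0: S = H·P̄·Hᵀ + R = [149 -222; -222 561]
step 0: K = P̄·Hᵀ·S⁻¹ = [2294/11435 -2272/11435; 444/2287 298/2287]
step 0: x' = x̄ + K·y = [8513/11435, -418/2287]
step 0: P' = (I − K·H)·P̄ = [1822/11435 -90/2287; -90/2287 208/2287]
step 1: x̄ = F·x = [-31809/11435, 8513/11435]
step 1: P̄ = F·P·Fᵀ + Q = [45293/11435 -6816/11435; -6816/11435 24692/11435]
step 1: y = z − H·x̄ = [3774/11435, -86661/11435]
step 1: S = H·P̄·Hᵀ + R = [333043/11435 -29082/11435; -29082/11435 786858/11435]
step 1: K = P̄·Hᵀ·S⁻¹ = [738119/3807197 -1458209/7614394; 733272/3807197 484454/3807197]
step 1: x' = x̄ + K·y = [-9642771/7614394, -595123/3807197]
step 1: P' = (I − K·H)·P̄ = [1170173/7614394 -144018/3807197; -144018/3807197 340436/3807197]

step 0: x' = [8513/11435, -418/2287], P' = [1822/11435 -90/2287; -90/2287 208/2287]
step 1: x' = [-9642771/7614394, -595123/3807197], P' = [1170173/7614394 -144018/3807197; -144018/3807197 340436/3807197]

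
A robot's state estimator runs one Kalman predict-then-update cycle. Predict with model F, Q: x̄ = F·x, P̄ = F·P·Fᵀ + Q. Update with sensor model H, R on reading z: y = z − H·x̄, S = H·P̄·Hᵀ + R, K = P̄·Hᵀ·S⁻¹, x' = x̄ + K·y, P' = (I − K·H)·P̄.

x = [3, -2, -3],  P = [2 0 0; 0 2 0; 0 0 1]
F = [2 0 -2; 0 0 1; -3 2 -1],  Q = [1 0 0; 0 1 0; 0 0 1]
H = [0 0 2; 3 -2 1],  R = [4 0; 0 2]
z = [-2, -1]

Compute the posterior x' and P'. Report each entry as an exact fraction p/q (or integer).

x̄ = F·x = [12, -3, -10]
P̄ = F·P·Fᵀ + Q = [13 -2 -10; -2 2 -1; -10 -1 28]
y = z − H·x̄ = [18, -33]
S = H·P̄·Hᵀ + R = [116 0; 0 123]
K = P̄·Hᵀ·S⁻¹ = [-5/29 11/41; -1/58 -11/123; 14/29 0]
x' = x̄ + K·y = [51/1189, -427/1189, -38/29]
P' = (I − K·H)·P̄ = [830/1189 721/1189 -10/29; 721/1189 3502/3567 -1/29; -10/29 -1/29 28/29]

x' = [51/1189, -427/1189, -38/29]
P' = [830/1189 721/1189 -10/29; 721/1189 3502/3567 -1/29; -10/29 -1/29 28/29]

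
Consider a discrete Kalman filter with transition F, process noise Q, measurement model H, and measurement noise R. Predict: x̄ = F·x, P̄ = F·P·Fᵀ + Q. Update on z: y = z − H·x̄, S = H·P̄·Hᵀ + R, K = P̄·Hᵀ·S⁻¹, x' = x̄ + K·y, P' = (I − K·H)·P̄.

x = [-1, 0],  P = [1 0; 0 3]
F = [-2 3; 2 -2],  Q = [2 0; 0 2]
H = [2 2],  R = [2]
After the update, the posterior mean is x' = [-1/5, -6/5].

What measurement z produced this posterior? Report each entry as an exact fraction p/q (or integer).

x̄ = F·x = [2, -2]
P̄ = F·P·Fᵀ + Q = [33 -22; -22 18]
S = H·P̄·Hᵀ + R = [30]
K = P̄·Hᵀ·S⁻¹ = [11/15; -4/15]
x' − x̄ = [-11/5, 4/5] = K·y
y = (KᵀK)⁻¹·Kᵀ·(x' − x̄) = [-3]
z = y + H·x̄ = [-3] + [0] = [-3]

z = [-3]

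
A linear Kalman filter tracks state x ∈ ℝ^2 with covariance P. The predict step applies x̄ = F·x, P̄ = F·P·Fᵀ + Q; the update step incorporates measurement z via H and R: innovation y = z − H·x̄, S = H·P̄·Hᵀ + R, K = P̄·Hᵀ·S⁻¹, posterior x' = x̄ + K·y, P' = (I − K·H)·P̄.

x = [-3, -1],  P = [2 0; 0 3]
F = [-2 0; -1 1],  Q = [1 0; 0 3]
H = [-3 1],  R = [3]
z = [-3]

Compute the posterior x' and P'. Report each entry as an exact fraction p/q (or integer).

x̄ = F·x = [6, 2]
P̄ = F·P·Fᵀ + Q = [9 4; 4 8]
y = z − H·x̄ = [13]
S = H·P̄·Hᵀ + R = [68]
K = P̄·Hᵀ·S⁻¹ = [-23/68; -1/17]
x' = x̄ + K·y = [109/68, 21/17]
P' = (I − K·H)·P̄ = [83/68 45/17; 45/17 132/17]

x' = [109/68, 21/17]
P' = [83/68 45/17; 45/17 132/17]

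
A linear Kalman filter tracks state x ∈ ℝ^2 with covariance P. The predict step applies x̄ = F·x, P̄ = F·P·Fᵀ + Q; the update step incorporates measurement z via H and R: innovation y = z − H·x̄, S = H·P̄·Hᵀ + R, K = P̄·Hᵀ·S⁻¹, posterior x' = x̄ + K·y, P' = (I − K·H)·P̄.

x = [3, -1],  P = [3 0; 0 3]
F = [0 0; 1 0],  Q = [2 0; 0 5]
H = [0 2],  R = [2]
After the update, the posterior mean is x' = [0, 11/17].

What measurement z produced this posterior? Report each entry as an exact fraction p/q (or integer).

x̄ = F·x = [0, 3]
P̄ = F·P·Fᵀ + Q = [2 0; 0 8]
S = H·P̄·Hᵀ + R = [34]
K = P̄·Hᵀ·S⁻¹ = [0; 8/17]
x' − x̄ = [0, -40/17] = K·y
y = (KᵀK)⁻¹·Kᵀ·(x' − x̄) = [-5]
z = y + H·x̄ = [-5] + [6] = [1]

z = [1]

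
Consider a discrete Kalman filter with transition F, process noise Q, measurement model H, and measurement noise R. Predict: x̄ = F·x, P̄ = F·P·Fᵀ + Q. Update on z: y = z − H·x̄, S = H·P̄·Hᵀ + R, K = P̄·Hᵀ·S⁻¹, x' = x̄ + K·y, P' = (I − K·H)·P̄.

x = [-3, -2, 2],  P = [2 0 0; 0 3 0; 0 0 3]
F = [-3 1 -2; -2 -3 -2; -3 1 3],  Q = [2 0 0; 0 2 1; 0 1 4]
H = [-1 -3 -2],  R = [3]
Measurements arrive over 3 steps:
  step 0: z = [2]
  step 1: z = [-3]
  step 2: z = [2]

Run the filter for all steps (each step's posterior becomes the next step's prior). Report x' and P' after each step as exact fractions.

step 0: x̄ = F·x = [3, 8, 13]
step 0: P̄ = F·P·Fᵀ + Q = [35 15 3; 15 49 -14; 3 -14 52]
step 0: y = z − H·x̄ = [55]
step 0: S = H·P̄·Hᵀ + R = [621]
step 0: K = P̄·Hᵀ·S⁻¹ = [-86/621; -134/621; -65/621]
step 0: x' = x̄ + K·y = [-2867/621, -2402/621, 4498/621]
step 0: P' = (I − K·H)·P̄ = [14339/621 -2209/621 -3727/621; -2209/621 12473/621 -17404/621; -3727/621 -17404/621 28067/621]
step 1: x̄ = F·x = [-2797/621, 3944/621, 19693/621]
step 1: P̄ = F·P·Fᵀ + Q = [293180/621 38534/621 -19847/621; 38534/621 17951/621 56815/621; -19847/621 56815/621 372527/621]
step 1: y = z − H·x̄ = [46558/621]
step 1: S = H·P̄·Hᵀ + R = [2780306/621]
step 1: K = P̄·Hᵀ·S⁻¹ = [-184544/1390153; -206017/2780306; -447826/1390153]
step 1: x' = x̄ + K·y = [-20097033/1390153, 1106109/1390153, 10509501/1390153]
step 1: P' = (I − K·H)·P̄ = [546621708/1390153 25038574/1390153 -310591899/1390153; 25038574/1390153 12022977/2780306 -21382007/1390153; -310591899/1390153 -21382007/1390153 188040699/1390153]
step 2: x̄ = F·x = [40378206/1390153, 15856737/1390153, 92925711/1390153]
step 2: P̄ = F·P·Fᵀ + Q = [3777487517/2780306 1995363157/2780306 9115049825/2780306; 1995363157/2780306 1109353885/2780306 5090627673/2780306; 9115049825/2780306 5090627673/2780306 23871328919/2780306]
step 2: y = z − H·x̄ = [276580145/1390153]
step 2: S = H·P̄·Hᵀ + R = [109387619697/1390153]
step 2: K = P̄·Hᵀ·S⁻¹ = [-4665612773/36462539899; -7752340079/109387619697; -12021598447/36462539899]
step 2: x' = x̄ + K·y = [130831707053/36462539899, -294652909822/109387619697, 45586351558/36462539899]
step 2: P' = (I − K·H)·P̄ = [5128308913553/72925079798 300092823353/72925079798 -3000296853487/72925079798; 300092823353/72925079798 828705531571/218775239394 -556646837383/72925079798; -3000296853487/72925079798 -556646837383/72925079798 2371183478159/72925079798]

step 0: x' = [-2867/621, -2402/621, 4498/621], P' = [14339/621 -2209/621 -3727/621; -2209/621 12473/621 -17404/621; -3727/621 -17404/621 28067/621]
step 1: x' = [-20097033/1390153, 1106109/1390153, 10509501/1390153], P' = [546621708/1390153 25038574/1390153 -310591899/1390153; 25038574/1390153 12022977/2780306 -21382007/1390153; -310591899/1390153 -21382007/1390153 188040699/1390153]
step 2: x' = [130831707053/36462539899, -294652909822/109387619697, 45586351558/36462539899], P' = [5128308913553/72925079798 300092823353/72925079798 -3000296853487/72925079798; 300092823353/72925079798 828705531571/218775239394 -556646837383/72925079798; -3000296853487/72925079798 -556646837383/72925079798 2371183478159/72925079798]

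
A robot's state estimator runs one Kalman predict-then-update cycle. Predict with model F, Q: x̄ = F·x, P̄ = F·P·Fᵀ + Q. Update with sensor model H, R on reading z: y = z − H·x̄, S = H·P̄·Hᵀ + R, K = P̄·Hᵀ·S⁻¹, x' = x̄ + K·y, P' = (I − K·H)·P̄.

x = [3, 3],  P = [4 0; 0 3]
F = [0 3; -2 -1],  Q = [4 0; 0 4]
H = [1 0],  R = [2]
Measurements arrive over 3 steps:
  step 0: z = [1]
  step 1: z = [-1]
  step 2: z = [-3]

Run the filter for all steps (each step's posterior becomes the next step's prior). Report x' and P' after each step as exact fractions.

step 0: x' = [49/33, -75/11], P' = [62/33 -6/11; -6/11 226/11]
step 1: x' = [-632/525, -1102/525], P' = [1039/525 -107/175; -107/175 6319/525]
step 2: x' = [-61175/20007, 71447/20007], P' = [39314/20007 -11354/20007; -11354/20007 246122/20007]

step 0: x̄ = F·x = [9, -9]
step 0: P̄ = F·P·Fᵀ + Q = [31 -9; -9 23]
step 0: y = z − H·x̄ = [-8]
step 0: S = H·P̄·Hᵀ + R = [33]
step 0: K = P̄·Hᵀ·S⁻¹ = [31/33; -3/11]
step 0: x' = x̄ + K·y = [49/33, -75/11]
step 0: P' = (I − K·H)·P̄ = [62/33 -6/11; -6/11 226/11]
step 1: x̄ = F·x = [-225/11, 127/33]
step 1: P̄ = F·P·Fᵀ + Q = [2078/11 -642/11; -642/11 986/33]
step 1: y = z − H·x̄ = [214/11]
step 1: S = H·P̄·Hᵀ + R = [2100/11]
step 1: K = P̄·Hᵀ·S⁻¹ = [1039/1050; -107/350]
step 1: x' = x̄ + K·y = [-632/525, -1102/525]
step 1: P' = (I − K·H)·P̄ = [1039/525 -107/175; -107/175 6319/525]
step 2: x̄ = F·x = [-1102/175, 338/75]
step 2: P̄ = F·P·Fᵀ + Q = [19657/175 -811/25; -811/25 1613/75]
step 2: y = z − H·x̄ = [577/175]
step 2: S = H·P̄·Hᵀ + R = [20007/175]
step 2: K = P̄·Hᵀ·S⁻¹ = [19657/20007; -5677/20007]
step 2: x' = x̄ + K·y = [-61175/20007, 71447/20007]
step 2: P' = (I − K·H)·P̄ = [39314/20007 -11354/20007; -11354/20007 246122/20007]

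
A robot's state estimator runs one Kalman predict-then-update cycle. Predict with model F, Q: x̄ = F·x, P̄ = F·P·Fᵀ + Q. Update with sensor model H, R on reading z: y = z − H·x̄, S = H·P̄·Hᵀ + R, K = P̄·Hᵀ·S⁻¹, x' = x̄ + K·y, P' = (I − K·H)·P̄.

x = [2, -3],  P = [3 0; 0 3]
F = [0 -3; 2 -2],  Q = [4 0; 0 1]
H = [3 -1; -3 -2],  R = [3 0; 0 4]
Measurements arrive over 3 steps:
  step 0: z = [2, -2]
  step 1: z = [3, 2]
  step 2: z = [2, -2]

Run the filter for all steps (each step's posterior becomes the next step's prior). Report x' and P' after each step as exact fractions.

step 0: x' = [6417/9778, 5015/19556], P' = [1897/9778 -1245/19556; -1245/19556 28713/39112]
step 1: x' = [20288091/67502932, -140817339/135005864], P' = [6325367/33751466 -2687271/67502932; -2687271/67502932 82472991/135005864]
step 2: x' = [64841710035/100098043126, 69582036929/200196086252], P' = [18756362881/100098043126 -8019630129/200196086252; -8019630129/200196086252 242134168089/400392172504]

step 0: x̄ = F·x = [9, 10]
step 0: P̄ = F·P·Fᵀ + Q = [31 18; 18 25]
step 0: y = z − H·x̄ = [-15, 45]
step 0: S = H·P̄·Hᵀ + R = [199 -283; -283 599]
step 0: K = P̄·Hᵀ·S⁻¹ = [4209/19556 -2223/19556; -12061/39112 -12489/39112]
step 0: x' = x̄ + K·y = [6417/9778, 5015/19556]
step 0: P' = (I − K·H)·P̄ = [1897/9778 -1245/19556; -1245/19556 28713/39112]
step 1: x̄ = F·x = [-15045/19556, 7819/9778]
step 1: P̄ = F·P·Fᵀ + Q = [414865/39112 93609/19556; 93609/19556 51059/9778]
step 1: y = z − H·x̄ = [119441/19556, 25253/19556]
step 1: S = H·P̄·Hᵀ + R = [2932049/39112 -3886967/39112; -3886967/39112 6953793/39112]
step 1: K = P̄·Hᵀ·S⁻¹ = [1935213/9643276 -8144415/67502932; -4695077/19286552 -37205589/135005864]
step 1: x' = x̄ + K·y = [20288091/67502932, -140817339/135005864]
step 1: P' = (I − K·H)·P̄ = [6325367/33751466 -2687271/67502932; -2687271/67502932 82472991/135005864]
step 2: x̄ = F·x = [422452017/135005864, 181393521/67502932]
step 2: P̄ = F·P·Fᵀ + Q = [1282280375/135005864 263542599/67502932; 263542599/67502932 152275009/33751466]
step 2: y = z − H·x̄ = [-634557281/135005864, 246131201/19286552]
step 2: S = H·P̄·Hᵀ + R = [9392129815/135005864 -1700511271/19286552; -1700511271/19286552 2977424193/19286552]
step 2: K = P̄·Hᵀ·S⁻¹ = [40185935805/200196086252 -24124729257/200196086252; -96750649621/400392172504 -109037638851/400392172504]
step 2: x' = x̄ + K·y = [64841710035/100098043126, 69582036929/200196086252]
step 2: P' = (I − K·H)·P̄ = [18756362881/100098043126 -8019630129/200196086252; -8019630129/200196086252 242134168089/400392172504]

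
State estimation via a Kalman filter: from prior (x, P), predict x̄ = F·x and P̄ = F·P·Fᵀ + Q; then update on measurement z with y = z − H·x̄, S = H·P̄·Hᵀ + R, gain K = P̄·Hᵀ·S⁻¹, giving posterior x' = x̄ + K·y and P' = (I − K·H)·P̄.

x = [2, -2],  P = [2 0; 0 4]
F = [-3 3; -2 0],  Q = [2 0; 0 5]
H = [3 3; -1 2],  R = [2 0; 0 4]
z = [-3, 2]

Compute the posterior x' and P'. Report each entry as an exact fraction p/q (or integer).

x̄ = F·x = [-12, -4]
P̄ = F·P·Fᵀ + Q = [56 12; 12 13]
y = z − H·x̄ = [45, -2]
S = H·P̄·Hᵀ + R = [839 -54; -54 64]
K = P̄·Hᵀ·S⁻¹ = [2832/12695 -3958/12695; 1389/12695 3949/12695]
x' = x̄ + K·y = [-16984/12695, 3827/12695]
P' = (I − K·H)·P̄ = [6536/12695 -4648/12695; -4648/12695 5574/12695]

x' = [-16984/12695, 3827/12695]
P' = [6536/12695 -4648/12695; -4648/12695 5574/12695]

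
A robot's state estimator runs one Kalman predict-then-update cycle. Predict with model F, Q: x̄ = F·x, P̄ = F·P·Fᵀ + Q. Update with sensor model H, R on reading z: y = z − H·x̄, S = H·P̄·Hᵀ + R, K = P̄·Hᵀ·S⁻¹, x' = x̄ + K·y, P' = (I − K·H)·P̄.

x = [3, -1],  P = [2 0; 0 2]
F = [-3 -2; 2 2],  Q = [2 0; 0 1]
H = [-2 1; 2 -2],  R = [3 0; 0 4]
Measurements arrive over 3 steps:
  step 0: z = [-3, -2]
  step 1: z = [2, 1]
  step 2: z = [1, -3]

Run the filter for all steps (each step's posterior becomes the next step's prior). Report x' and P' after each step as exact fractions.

step 0: x' = [71/543, -59/543], P' = [388/543 320/543; 320/543 583/543]
step 1: x' = [-100465/207977, -122219/415954], P' = [130450/207977 99170/207977; 99170/207977 192811/207977]
step 2: x' = [-10198936/22711869, 30328907/45423738], P' = [42728648/68135607 32456548/68135607; 32456548/68135607 63014015/68135607]

step 0: x̄ = F·x = [-7, 4]
step 0: P̄ = F·P·Fᵀ + Q = [28 -20; -20 17]
step 0: y = z − H·x̄ = [-21, 20]
step 0: S = H·P̄·Hᵀ + R = [212 -266; -266 344]
step 0: K = P̄·Hᵀ·S⁻¹ = [-152/543 34/543; -19/543 -263/1086]
step 0: x' = x̄ + K·y = [71/543, -59/543]
step 0: P' = (I − K·H)·P̄ = [388/543 320/543; 320/543 583/543]
step 1: x̄ = F·x = [-95/543, 8/181]
step 1: P̄ = F·P·Fᵀ + Q = [10750/543 -2620/181; -2620/181 2329/181]
step 1: y = z − H·x̄ = [872/543, 781/543]
step 1: S = H·P̄·Hᵀ + R = [83056/543 -104134/543; -104134/543 136000/543]
step 1: K = P̄·Hᵀ·S⁻¹ = [-53910/207977 15640/207977; -1843/207977 -93641/415954]
step 1: x' = x̄ + K·y = [-100465/207977, -122219/415954]
step 1: P' = (I − K·H)·P̄ = [130450/207977 99170/207977; 99170/207977 192811/207977]
step 2: x̄ = F·x = [423614/207977, -323149/207977]
step 2: P̄ = F·P·Fᵀ + Q = [3551288/207977 -2545644/207977; -2545644/207977 2294381/207977]
step 2: y = z − H·x̄ = [1378354/207977, -2117457/207977]
step 2: S = H·P̄·Hᵀ + R = [27306040/207977 -34067778/207977; -34067778/207977 44579736/207977]
step 2: K = P̄·Hᵀ·S⁻¹ = [-5888972/22711869 5136050/68135607; -211009/22711869 -30557467/136271214]
step 2: x' = x̄ + K·y = [-10198936/22711869, 30328907/45423738]
step 2: P' = (I − K·H)·P̄ = [42728648/68135607 32456548/68135607; 32456548/68135607 63014015/68135607]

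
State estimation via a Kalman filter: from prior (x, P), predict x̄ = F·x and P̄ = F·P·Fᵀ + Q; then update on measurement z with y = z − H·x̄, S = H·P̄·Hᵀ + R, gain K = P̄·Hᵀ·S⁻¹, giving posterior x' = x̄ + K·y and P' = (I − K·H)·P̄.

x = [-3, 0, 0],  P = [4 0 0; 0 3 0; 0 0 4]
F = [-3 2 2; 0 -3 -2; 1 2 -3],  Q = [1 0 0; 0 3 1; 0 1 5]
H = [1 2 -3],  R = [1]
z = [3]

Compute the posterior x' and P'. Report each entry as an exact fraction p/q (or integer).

x̄ = F·x = [9, 0, -3]
P̄ = F·P·Fᵀ + Q = [65 -34 -24; -34 46 7; -24 7 57]
y = z − H·x̄ = [-15]
S = H·P̄·Hᵀ + R = [687]
K = P̄·Hᵀ·S⁻¹ = [23/229; 37/687; -181/687]
x' = x̄ + K·y = [1716/229, -185/229, 218/229]
P' = (I − K·H)·P̄ = [13298/229 -8637/229 -1333/229; -8637/229 30233/687 11506/687; -1333/229 11506/687 6398/687]

x' = [1716/229, -185/229, 218/229]
P' = [13298/229 -8637/229 -1333/229; -8637/229 30233/687 11506/687; -1333/229 11506/687 6398/687]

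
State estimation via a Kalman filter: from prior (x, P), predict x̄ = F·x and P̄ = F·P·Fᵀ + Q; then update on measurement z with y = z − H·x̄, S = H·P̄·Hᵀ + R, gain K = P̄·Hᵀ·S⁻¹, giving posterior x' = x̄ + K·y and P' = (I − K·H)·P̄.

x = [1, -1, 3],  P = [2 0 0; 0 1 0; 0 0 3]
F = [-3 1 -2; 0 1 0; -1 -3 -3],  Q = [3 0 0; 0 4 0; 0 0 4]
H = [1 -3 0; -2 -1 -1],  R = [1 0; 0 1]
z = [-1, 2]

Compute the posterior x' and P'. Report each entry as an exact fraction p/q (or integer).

x' = [-1147/850, -54/425, 611/850]
P' = [21307/6800 3449/3400 -47391/6800; 3449/3400 743/1700 -8037/3400; -47391/6800 -8037/3400 112683/6800]

x̄ = F·x = [-10, -1, -7]
P̄ = F·P·Fᵀ + Q = [34 1 21; 1 5 -3; 21 -3 42]
y = z − H·x̄ = [6, -26]
S = H·P̄·Hᵀ + R = [74 -78; -78 266]
K = P̄·Hᵀ·S⁻¹ = [613/6800 -2121/6800; -1009/3400 -347/3400; 831/6800 -1827/6800]
x' = x̄ + K·y = [-1147/850, -54/425, 611/850]
P' = (I − K·H)·P̄ = [21307/6800 3449/3400 -47391/6800; 3449/3400 743/1700 -8037/3400; -47391/6800 -8037/3400 112683/6800]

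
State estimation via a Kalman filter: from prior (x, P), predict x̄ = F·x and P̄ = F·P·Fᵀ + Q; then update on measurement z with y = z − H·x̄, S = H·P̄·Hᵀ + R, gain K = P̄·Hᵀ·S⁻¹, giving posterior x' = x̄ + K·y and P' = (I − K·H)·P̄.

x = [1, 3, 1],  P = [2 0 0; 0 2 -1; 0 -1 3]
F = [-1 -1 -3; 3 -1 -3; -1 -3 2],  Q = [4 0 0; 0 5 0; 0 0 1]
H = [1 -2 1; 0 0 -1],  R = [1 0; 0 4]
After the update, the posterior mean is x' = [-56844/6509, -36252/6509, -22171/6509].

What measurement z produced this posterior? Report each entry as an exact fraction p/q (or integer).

z = [-1, 3]

x̄ = F·x = [-7, -3, -8]
P̄ = F·P·Fᵀ + Q = [29 17 -17; 17 46 -25; -17 -25 45]
S = H·P̄·Hᵀ + R = [257 -78; -78 49]
K = P̄·Hᵀ·S⁻¹ = [248/6509 2653/6509; -2950/6509 -1375/6509; 312/6509 -5481/6509]
x' − x̄ = [-11281/6509, -16725/6509, 29901/6509] = K·y
y = (KᵀK)⁻¹·Kᵀ·(x' − x̄) = [8, -5]
z = y + H·x̄ = [8, -5] + [-9, 8] = [-1, 3]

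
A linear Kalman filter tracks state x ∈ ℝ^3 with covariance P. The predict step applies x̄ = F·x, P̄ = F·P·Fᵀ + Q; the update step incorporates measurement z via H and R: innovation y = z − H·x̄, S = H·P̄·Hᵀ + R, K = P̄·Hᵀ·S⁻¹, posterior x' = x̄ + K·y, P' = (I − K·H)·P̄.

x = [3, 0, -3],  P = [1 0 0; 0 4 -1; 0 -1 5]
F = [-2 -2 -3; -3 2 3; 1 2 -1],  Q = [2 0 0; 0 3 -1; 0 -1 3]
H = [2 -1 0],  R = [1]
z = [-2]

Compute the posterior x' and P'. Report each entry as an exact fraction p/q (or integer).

x̄ = F·x = [3, -18, 6]
P̄ = F·P·Fᵀ + Q = [55 -43 1; -43 61 -7; 1 -7 29]
y = z − H·x̄ = [-26]
S = H·P̄·Hᵀ + R = [454]
K = P̄·Hᵀ·S⁻¹ = [153/454; -147/454; 9/454]
x' = x̄ + K·y = [-1308/227, -2175/227, 1245/227]
P' = (I − K·H)·P̄ = [1561/454 2969/454 -923/454; 2969/454 6085/454 -1855/454; -923/454 -1855/454 13085/454]

x' = [-1308/227, -2175/227, 1245/227]
P' = [1561/454 2969/454 -923/454; 2969/454 6085/454 -1855/454; -923/454 -1855/454 13085/454]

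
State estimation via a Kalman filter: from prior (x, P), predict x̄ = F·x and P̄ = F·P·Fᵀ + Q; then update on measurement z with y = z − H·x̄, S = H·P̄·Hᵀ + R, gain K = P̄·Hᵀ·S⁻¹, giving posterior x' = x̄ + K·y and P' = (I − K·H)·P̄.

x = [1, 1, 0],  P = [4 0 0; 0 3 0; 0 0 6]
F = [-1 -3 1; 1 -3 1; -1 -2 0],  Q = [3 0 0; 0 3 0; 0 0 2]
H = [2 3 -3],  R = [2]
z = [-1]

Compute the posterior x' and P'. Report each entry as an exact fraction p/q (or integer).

x' = [-415/129, -122/129, -355/129]
P' = [10439/516 307/129 2030/129; 307/129 536/129 718/129; 2030/129 718/129 2066/129]

x̄ = F·x = [-4, -2, -3]
P̄ = F·P·Fᵀ + Q = [40 29 22; 29 40 14; 22 14 18]
y = z − H·x̄ = [4]
S = H·P̄·Hᵀ + R = [516]
K = P̄·Hᵀ·S⁻¹ = [101/516; 34/129; 8/129]
x' = x̄ + K·y = [-415/129, -122/129, -355/129]
P' = (I − K·H)·P̄ = [10439/516 307/129 2030/129; 307/129 536/129 718/129; 2030/129 718/129 2066/129]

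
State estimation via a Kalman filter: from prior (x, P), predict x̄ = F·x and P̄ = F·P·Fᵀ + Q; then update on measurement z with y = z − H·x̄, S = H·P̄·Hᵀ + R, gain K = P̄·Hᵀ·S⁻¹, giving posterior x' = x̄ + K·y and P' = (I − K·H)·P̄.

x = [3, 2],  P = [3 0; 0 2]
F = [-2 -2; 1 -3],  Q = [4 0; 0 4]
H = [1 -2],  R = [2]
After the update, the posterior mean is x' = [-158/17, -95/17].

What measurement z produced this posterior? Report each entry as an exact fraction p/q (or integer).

z = [2]

x̄ = F·x = [-10, -3]
P̄ = F·P·Fᵀ + Q = [24 6; 6 25]
S = H·P̄·Hᵀ + R = [102]
K = P̄·Hᵀ·S⁻¹ = [2/17; -22/51]
x' − x̄ = [12/17, -44/17] = K·y
y = (KᵀK)⁻¹·Kᵀ·(x' − x̄) = [6]
z = y + H·x̄ = [6] + [-4] = [2]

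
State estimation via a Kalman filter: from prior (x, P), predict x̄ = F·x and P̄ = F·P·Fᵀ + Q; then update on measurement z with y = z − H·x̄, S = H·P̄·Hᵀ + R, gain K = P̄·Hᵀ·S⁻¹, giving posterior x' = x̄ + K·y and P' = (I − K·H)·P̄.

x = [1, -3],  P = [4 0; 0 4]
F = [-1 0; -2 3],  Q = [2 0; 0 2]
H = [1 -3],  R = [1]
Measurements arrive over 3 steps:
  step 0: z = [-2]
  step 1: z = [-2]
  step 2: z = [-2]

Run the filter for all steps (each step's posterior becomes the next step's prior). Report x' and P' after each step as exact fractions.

step 0: x' = [167/445, 341/445], P' = [2346/445 788/445; 788/445 314/445]
step 1: x' = [-6589/7503, 985/2501], P' = [132116/22509 5032/2501; 5032/2501 1996/2501]
step 2: x' = [-220321/1154753, 740929/1154753], P' = [7165778/1154753 2457916/1154753; 2457916/1154753 968218/1154753]

step 0: x̄ = F·x = [-1, -11]
step 0: P̄ = F·P·Fᵀ + Q = [6 8; 8 54]
step 0: y = z − H·x̄ = [-34]
step 0: S = H·P̄·Hᵀ + R = [445]
step 0: K = P̄·Hᵀ·S⁻¹ = [-18/445; -154/445]
step 0: x' = x̄ + K·y = [167/445, 341/445]
step 0: P' = (I − K·H)·P̄ = [2346/445 788/445; 788/445 314/445]
step 1: x̄ = F·x = [-167/445, 689/445]
step 1: P̄ = F·P·Fᵀ + Q = [3236/445 2328/445; 2328/445 3644/445]
step 1: y = z − H·x̄ = [1344/445]
step 1: S = H·P̄·Hᵀ + R = [22509/445]
step 1: K = P̄·Hᵀ·S⁻¹ = [-3748/22509; -956/2501]
step 1: x' = x̄ + K·y = [-6589/7503, 985/2501]
step 1: P' = (I − K·H)·P̄ = [132116/22509 5032/2501; 5032/2501 1996/2501]
step 2: x̄ = F·x = [6589/7503, 22043/7503]
step 2: P̄ = F·P·Fᵀ + Q = [177134/22509 128368/22509; 128368/22509 191702/22509]
step 2: y = z − H·x̄ = [44534/7503]
step 2: S = H·P̄·Hᵀ + R = [1154753/22509]
step 2: K = P̄·Hᵀ·S⁻¹ = [-207970/1154753; -446738/1154753]
step 2: x' = x̄ + K·y = [-220321/1154753, 740929/1154753]
step 2: P' = (I − K·H)·P̄ = [7165778/1154753 2457916/1154753; 2457916/1154753 968218/1154753]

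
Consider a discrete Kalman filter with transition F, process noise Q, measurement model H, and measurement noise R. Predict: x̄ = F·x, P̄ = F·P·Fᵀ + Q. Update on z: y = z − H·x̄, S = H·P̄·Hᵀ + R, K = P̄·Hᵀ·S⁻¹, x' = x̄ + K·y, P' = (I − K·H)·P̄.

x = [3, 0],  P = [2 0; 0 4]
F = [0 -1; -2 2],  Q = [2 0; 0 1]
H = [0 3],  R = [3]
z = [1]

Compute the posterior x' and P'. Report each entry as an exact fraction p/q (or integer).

x̄ = F·x = [0, -6]
P̄ = F·P·Fᵀ + Q = [6 -8; -8 25]
y = z − H·x̄ = [19]
S = H·P̄·Hᵀ + R = [228]
K = P̄·Hᵀ·S⁻¹ = [-2/19; 25/76]
x' = x̄ + K·y = [-2, 1/4]
P' = (I − K·H)·P̄ = [66/19 -2/19; -2/19 25/76]

x' = [-2, 1/4]
P' = [66/19 -2/19; -2/19 25/76]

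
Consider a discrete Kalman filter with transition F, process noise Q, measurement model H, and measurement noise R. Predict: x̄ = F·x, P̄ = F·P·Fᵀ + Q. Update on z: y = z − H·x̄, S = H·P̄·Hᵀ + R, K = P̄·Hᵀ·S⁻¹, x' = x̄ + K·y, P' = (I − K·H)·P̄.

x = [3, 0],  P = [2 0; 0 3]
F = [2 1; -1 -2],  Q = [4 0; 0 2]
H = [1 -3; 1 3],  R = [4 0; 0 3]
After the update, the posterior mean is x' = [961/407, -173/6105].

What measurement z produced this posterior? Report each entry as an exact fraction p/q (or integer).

z = [2, 2]

x̄ = F·x = [6, -3]
P̄ = F·P·Fᵀ + Q = [15 -10; -10 16]
S = H·P̄·Hᵀ + R = [223 -129; -129 102]
K = P̄·Hᵀ·S⁻¹ = [177/407 164/407; -338/2035 992/6105]
x' − x̄ = [-1481/407, 18142/6105] = K·y
y = (KᵀK)⁻¹·Kᵀ·(x' − x̄) = [-13, 5]
z = y + H·x̄ = [-13, 5] + [15, -3] = [2, 2]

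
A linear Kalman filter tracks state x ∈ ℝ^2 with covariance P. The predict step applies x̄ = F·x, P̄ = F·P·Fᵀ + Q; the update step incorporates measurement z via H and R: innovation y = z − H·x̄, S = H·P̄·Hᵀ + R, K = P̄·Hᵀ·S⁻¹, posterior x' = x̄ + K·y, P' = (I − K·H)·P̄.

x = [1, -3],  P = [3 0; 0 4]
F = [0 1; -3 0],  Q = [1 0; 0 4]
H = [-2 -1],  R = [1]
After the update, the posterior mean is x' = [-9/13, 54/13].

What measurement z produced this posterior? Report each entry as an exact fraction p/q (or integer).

z = [-3]

x̄ = F·x = [-3, -3]
P̄ = F·P·Fᵀ + Q = [5 0; 0 31]
S = H·P̄·Hᵀ + R = [52]
K = P̄·Hᵀ·S⁻¹ = [-5/26; -31/52]
x' − x̄ = [30/13, 93/13] = K·y
y = (KᵀK)⁻¹·Kᵀ·(x' − x̄) = [-12]
z = y + H·x̄ = [-12] + [9] = [-3]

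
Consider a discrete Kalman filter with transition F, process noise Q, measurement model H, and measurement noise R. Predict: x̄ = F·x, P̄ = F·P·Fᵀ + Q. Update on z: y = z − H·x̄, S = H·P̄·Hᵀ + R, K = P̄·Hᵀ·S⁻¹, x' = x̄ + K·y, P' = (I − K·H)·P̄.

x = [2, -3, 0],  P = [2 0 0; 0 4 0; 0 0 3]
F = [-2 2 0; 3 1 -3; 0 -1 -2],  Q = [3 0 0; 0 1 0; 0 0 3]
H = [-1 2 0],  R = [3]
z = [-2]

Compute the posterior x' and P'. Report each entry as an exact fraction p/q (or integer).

x̄ = F·x = [-10, 3, 3]
P̄ = F·P·Fᵀ + Q = [27 -4 -8; -4 50 14; -8 14 19]
y = z − H·x̄ = [-18]
S = H·P̄·Hᵀ + R = [246]
K = P̄·Hᵀ·S⁻¹ = [-35/246; 52/123; 6/41]
x' = x̄ + K·y = [-305/41, -189/41, 15/41]
P' = (I − K·H)·P̄ = [5417/246 1328/123 -118/41; 1328/123 742/123 -50/41; -118/41 -50/41 563/41]

x' = [-305/41, -189/41, 15/41]
P' = [5417/246 1328/123 -118/41; 1328/123 742/123 -50/41; -118/41 -50/41 563/41]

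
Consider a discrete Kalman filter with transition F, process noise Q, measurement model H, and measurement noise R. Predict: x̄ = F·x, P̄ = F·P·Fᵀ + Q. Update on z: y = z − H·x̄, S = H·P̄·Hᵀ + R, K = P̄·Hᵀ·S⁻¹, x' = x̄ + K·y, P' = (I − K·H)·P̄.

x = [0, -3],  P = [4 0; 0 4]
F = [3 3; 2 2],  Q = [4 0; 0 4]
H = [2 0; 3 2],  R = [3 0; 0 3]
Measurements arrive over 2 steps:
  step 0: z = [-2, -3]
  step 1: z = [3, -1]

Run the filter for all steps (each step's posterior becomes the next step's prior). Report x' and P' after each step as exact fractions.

step 0: x' = [-3607/4015, -954/4015], P' = [1956/4015 -2448/4015; -2448/4015 5724/4015]
step 1: x' = [5162865/5911483, -9729146/5911483], P' = [2878140/5911483 -3611808/5911483; -3611808/5911483 8396076/5911483]

step 0: x̄ = F·x = [-9, -6]
step 0: P̄ = F·P·Fᵀ + Q = [76 48; 48 36]
step 0: y = z − H·x̄ = [16, 36]
step 0: S = H·P̄·Hᵀ + R = [307 648; 648 1407]
step 0: K = P̄·Hᵀ·S⁻¹ = [1304/4015 324/4015; -1632/4015 1368/4015]
step 0: x' = x̄ + K·y = [-3607/4015, -954/4015]
step 0: P' = (I − K·H)·P̄ = [1956/4015 -2448/4015; -2448/4015 5724/4015]
step 1: x̄ = F·x = [-13683/4015, -9122/4015]
step 1: P̄ = F·P·Fᵀ + Q = [41116/4015 16704/4015; 16704/4015 27196/4015]
step 1: y = z − H·x̄ = [39411/4015, 55278/4015]
step 1: S = H·P̄·Hᵀ + R = [176509/4015 313512/4015; 313512/4015 691321/4015]
step 1: K = P̄·Hᵀ·S⁻¹ = [1918760/5911483 470268/5911483; -2407872/5911483 1985576/5911483]
step 1: x' = x̄ + K·y = [5162865/5911483, -9729146/5911483]
step 1: P' = (I − K·H)·P̄ = [2878140/5911483 -3611808/5911483; -3611808/5911483 8396076/5911483]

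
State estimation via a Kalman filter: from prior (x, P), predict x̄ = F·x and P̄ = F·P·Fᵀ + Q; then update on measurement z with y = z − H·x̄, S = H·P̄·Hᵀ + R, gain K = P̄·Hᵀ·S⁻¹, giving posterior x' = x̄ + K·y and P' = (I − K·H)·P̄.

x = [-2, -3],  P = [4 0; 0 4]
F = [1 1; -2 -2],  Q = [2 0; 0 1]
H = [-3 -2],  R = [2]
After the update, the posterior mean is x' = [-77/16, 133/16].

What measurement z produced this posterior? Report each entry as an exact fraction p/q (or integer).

z = [-2]

x̄ = F·x = [-5, 10]
P̄ = F·P·Fᵀ + Q = [10 -16; -16 33]
S = H·P̄·Hᵀ + R = [32]
K = P̄·Hᵀ·S⁻¹ = [1/16; -9/16]
x' − x̄ = [3/16, -27/16] = K·y
y = (KᵀK)⁻¹·Kᵀ·(x' − x̄) = [3]
z = y + H·x̄ = [3] + [-5] = [-2]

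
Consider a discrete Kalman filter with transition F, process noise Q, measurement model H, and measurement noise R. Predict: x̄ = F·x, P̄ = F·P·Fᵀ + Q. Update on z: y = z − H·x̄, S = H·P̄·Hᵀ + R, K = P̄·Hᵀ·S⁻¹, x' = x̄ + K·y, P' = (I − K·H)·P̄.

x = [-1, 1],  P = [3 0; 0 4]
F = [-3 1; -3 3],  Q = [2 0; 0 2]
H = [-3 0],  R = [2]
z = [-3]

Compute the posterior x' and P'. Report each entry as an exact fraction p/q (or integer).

x' = [305/299, 57/23]
P' = [66/299 6/23; 6/23 442/23]

x̄ = F·x = [4, 6]
P̄ = F·P·Fᵀ + Q = [33 39; 39 65]
y = z − H·x̄ = [9]
S = H·P̄·Hᵀ + R = [299]
K = P̄·Hᵀ·S⁻¹ = [-99/299; -9/23]
x' = x̄ + K·y = [305/299, 57/23]
P' = (I − K·H)·P̄ = [66/299 6/23; 6/23 442/23]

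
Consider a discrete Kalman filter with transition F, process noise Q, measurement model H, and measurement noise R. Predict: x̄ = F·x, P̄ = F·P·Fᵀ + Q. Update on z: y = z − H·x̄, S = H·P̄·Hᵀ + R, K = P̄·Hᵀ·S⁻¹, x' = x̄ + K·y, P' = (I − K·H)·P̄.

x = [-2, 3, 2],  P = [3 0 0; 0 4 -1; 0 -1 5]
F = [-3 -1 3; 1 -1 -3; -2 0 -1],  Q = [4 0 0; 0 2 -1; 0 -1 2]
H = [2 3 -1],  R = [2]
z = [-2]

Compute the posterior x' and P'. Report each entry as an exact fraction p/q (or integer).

x' = [541/49, -354/49, 128/49]
P' = [12242/147 -8090/147 58/49; -8090/147 5687/147 269/49; 58/49 269/49 919/49]

x̄ = F·x = [9, -11, 2]
P̄ = F·P·Fᵀ + Q = [86 -50 2; -50 48 7; 2 7 19]
y = z − H·x̄ = [15]
S = H·P̄·Hᵀ + R = [147]
K = P̄·Hᵀ·S⁻¹ = [20/147; 37/147; 2/49]
x' = x̄ + K·y = [541/49, -354/49, 128/49]
P' = (I − K·H)·P̄ = [12242/147 -8090/147 58/49; -8090/147 5687/147 269/49; 58/49 269/49 919/49]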